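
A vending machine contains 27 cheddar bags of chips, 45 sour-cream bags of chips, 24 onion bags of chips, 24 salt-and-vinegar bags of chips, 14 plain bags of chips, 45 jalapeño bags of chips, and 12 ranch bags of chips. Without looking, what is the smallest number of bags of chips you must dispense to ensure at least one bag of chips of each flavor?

The hardest flavor to obtain is ranch: we could draw every other bag of chips first — 191 − 12 = 179 bags of chips — without a single ranch one.
The next draw must be ranch, so 179 + 1 = 180.

180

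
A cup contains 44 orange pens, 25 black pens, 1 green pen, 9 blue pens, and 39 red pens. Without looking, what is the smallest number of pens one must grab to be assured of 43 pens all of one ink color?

In the worst case we take at most 42 of each ink color, but all 25 black, all 1 green, all 9 blue, and all 39 red (fewer than 42), giving 42 + 25 + 1 + 9 + 39 = 116.
One more pen then forces some ink color to 43, so 116 + 1 = 117.

117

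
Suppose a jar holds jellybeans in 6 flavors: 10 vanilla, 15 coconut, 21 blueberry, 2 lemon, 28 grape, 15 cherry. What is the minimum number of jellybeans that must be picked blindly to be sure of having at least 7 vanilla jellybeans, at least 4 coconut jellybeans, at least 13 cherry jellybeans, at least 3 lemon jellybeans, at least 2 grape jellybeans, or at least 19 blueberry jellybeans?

43

Each of the 6 flavors has its own threshold; avoid all of them simultaneously.
The worst case stops just short of every target: 6 vanilla, 3 coconut, 18 blueberry, 2 lemon, 1 grape, 12 cherry — 6 + 3 + 18 + 2 + 1 + 12 = 42 jellybeans.
One more jellybean must push some flavor to its target, so 42 + 1 = 43.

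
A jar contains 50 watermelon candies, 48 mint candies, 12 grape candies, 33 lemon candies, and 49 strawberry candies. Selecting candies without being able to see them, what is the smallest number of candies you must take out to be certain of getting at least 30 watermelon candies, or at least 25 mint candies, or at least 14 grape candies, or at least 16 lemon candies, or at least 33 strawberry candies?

113

The worst case stops just short of every target: 29 watermelon, 24 mint, all 12 grape, 15 lemon, 32 strawberry — 29 + 24 + 12 + 15 + 32 = 112 candies.
One more candy must push some flavor to its target, so 112 + 1 = 113.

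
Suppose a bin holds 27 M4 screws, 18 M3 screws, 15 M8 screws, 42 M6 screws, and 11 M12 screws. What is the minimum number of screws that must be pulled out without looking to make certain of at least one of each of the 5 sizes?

The hardest size to obtain is M12: we could draw every other screw first — 113 − 11 = 102 screws — without a single M12 one.
The next draw must be M12, so 102 + 1 = 103.

103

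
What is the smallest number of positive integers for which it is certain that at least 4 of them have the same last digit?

There are 10 possible last digits acting as pigeonholes.
With 10 × 3 = 30 positive integers we could place exactly 3 in each, with no class reaching 4.
One more forces some class to hold 4, so 30 + 1 = 31.

31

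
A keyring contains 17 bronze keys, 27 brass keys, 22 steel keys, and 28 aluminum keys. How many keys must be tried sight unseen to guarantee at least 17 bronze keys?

To avoid bronze keys as long as possible, exhaust the other 3 types first.
The worst case draws every non-bronze key first: 27 + 22 + 28 = 77.
The next 17 draws are then forced to be bronze, giving 77 + 17 = 94.

94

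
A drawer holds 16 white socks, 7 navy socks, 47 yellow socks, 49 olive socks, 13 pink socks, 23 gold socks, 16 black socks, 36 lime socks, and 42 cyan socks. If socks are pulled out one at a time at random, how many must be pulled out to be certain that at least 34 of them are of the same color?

Treat the 9 colors as pigeonholes.
In the worst case we take at most 33 of each color, but all 16 white, all 7 navy, all 13 pink, all 23 gold, and all 16 black (fewer than 33), giving 16 + 7 + 33 + 33 + 13 + 23 + 16 + 33 + 33 = 207.
One more sock then forces some color to 34, so 207 + 1 = 208.

208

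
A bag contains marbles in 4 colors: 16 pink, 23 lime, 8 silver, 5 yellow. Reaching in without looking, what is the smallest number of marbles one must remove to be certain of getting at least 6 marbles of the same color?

21

The worst case takes 5 marbles of each color without reaching 6 of any: 4 × 5 = 20.
The next marble must bring some color to 6, so 20 + 1 = 21.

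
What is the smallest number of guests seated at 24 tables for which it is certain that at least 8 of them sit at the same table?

169

There are 24 tables acting as pigeonholes.
With 24 × 7 = 168 guests we could place exactly 7 in each, with no class reaching 8.
One more forces some class to hold 8, so 168 + 1 = 169.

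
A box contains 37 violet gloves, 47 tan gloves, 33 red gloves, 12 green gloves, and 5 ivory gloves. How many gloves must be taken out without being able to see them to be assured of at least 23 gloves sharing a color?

In the worst case we take at most 22 of each color, but all 12 green and all 5 ivory (fewer than 22), giving 22 + 22 + 22 + 12 + 5 = 83.
One more glove then forces some color to 23, so 83 + 1 = 84.

84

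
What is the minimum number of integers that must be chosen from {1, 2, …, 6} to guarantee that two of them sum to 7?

Partition {1, …, 6} into 3 pairs: {1,6}, {2,5}, …, {3,4}.
Choosing 3 integers — say the integers 1 through 3 — takes one from each pair and avoids the property.
Choosing 4 forces two into the same pair by pigeonhole, and those sum to 7. So 4.

4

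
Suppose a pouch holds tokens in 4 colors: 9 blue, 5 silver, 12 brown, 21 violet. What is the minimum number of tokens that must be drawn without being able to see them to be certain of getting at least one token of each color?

The hardest color to obtain is silver: we could draw every other token first — 47 − 5 = 42 tokens — without a single silver one.
The next draw must be silver, so 42 + 1 = 43.

43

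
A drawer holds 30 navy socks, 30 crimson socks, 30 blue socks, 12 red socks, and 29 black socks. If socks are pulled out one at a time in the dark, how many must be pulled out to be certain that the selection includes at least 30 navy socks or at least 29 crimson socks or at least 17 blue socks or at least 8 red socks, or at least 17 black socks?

The worst case stops just short of every target: 29 navy, 28 crimson, 16 blue, 7 red, 16 black — 29 + 28 + 16 + 7 + 16 = 96 socks.
One more sock must push some color to its target, so 96 + 1 = 97.

97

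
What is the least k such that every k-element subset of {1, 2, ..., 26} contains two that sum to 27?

14

Partition {1, …, 26} into 13 pairs: {1,26}, {2,25}, …, {13,14}.
Choosing 13 integers — say the integers 1 through 13 — takes one from each pair and avoids the property.
Choosing 14 forces two into the same pair by pigeonhole, and those sum to 27. So 14.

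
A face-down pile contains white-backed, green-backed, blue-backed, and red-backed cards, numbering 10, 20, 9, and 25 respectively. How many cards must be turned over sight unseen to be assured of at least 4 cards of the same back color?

13

The worst case takes 3 cards of each back color without reaching 4 of any: 4 × 3 = 12.
The next card must bring some back color to 4, so 12 + 1 = 13.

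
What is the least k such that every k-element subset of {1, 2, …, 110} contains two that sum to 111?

Partition {1, …, 110} into 55 pairs: {1,110}, {2,109}, …, {55,56}.
Choosing 55 integers — say the integers 1 through 55 — takes one from each pair and avoids the property.
Choosing 56 forces two into the same pair by pigeonhole, and those sum to 111. So 56.

56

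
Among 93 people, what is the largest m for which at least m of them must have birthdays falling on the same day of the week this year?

14

The 93 people fall into 7 days of the week.
If each of the 7 days of the week held at most 13, the total would be at most 7 × 13 = 91 < 93, a contradiction.
So at least one holds ⌈93/7⌉ = 14.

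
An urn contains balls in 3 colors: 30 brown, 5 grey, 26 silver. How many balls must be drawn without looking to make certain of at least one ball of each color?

57

The hardest color to obtain is grey: we could draw every other ball first — 61 − 5 = 56 balls — without a single grey one.
The next draw must be grey, so 56 + 1 = 57.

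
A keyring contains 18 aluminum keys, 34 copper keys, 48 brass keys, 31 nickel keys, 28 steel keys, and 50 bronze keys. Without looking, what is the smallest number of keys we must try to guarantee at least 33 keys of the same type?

Treat the 6 types as pigeonholes.
In the worst case we take at most 32 of each type, but all 18 aluminum, all 31 nickel, and all 28 steel (fewer than 32), giving 18 + 32 + 32 + 31 + 28 + 32 = 173.
One more key then forces some type to 33, so 173 + 1 = 174.

174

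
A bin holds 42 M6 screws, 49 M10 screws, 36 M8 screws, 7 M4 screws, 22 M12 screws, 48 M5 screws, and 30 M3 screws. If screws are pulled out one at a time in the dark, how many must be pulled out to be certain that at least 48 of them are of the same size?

232

Treat the 7 sizes as pigeonholes.
In the worst case we take at most 47 of each size, but all 42 M6, all 36 M8, all 7 M4, all 22 M12, and all 30 M3 (fewer than 47), giving 42 + 47 + 36 + 7 + 22 + 47 + 30 = 231.
One more screw then forces some size to 48, so 231 + 1 = 232.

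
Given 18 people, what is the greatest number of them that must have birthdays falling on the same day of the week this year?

There are 7 days of the week, which serve as the pigeonholes.
If each of the 7 days of the week held at most 2, the total would be at most 7 × 2 = 14 < 18, a contradiction.
So at least one holds ⌈18/7⌉ = 3.

3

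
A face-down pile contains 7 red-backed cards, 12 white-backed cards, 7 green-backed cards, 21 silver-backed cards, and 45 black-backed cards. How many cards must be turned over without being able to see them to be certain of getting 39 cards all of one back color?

86

Treat the 5 back colors as pigeonholes.
In the worst case we take at most 38 of each back color, but all 7 red-backed, all 12 white-backed, all 7 green-backed, and all 21 silver-backed (fewer than 38), giving 7 + 12 + 7 + 21 + 38 = 85.
One more card then forces some back color to 39, so 85 + 1 = 86.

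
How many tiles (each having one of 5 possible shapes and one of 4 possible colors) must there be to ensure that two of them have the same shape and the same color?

There are 5 × 4 = 20 (shape, color) combinations acting as pigeonholes.
With 20 tiles we could place one in each, avoiding any repeat.
One more forces some (shape, color) pair to hold 2, so 20 + 1 = 21.

21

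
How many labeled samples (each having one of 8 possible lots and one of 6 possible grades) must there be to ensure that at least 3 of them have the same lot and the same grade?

97

There are 8 × 6 = 48 (lot, grade) combinations acting as pigeonholes.
With 48 × 2 = 96 labeled samples we could place exactly 2 in each, with no (lot, grade) pair reaching 3.
One more forces some (lot, grade) pair to hold 3, so 96 + 1 = 97.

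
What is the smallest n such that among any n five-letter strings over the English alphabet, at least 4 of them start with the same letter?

There are 26 possible first letters acting as pigeonholes.
With 26 × 3 = 78 five-letter strings over the English alphabet we could place exactly 3 in each, with no class reaching 4.
One more forces some class to hold 4, so 78 + 1 = 79.

79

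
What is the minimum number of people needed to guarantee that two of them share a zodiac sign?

There are 12 zodiac signs acting as pigeonholes.
With 12 people we could place one in each, avoiding any repeat.
One more forces some class to hold 2, so 12 + 1 = 13.

13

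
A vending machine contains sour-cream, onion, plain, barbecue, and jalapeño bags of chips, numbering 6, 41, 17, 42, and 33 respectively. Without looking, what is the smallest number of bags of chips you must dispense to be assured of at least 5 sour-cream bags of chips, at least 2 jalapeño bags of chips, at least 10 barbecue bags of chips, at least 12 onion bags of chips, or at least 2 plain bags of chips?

27

Each of the 5 flavors has its own threshold; avoid all of them simultaneously.
The worst case stops just short of every target: 4 sour-cream, 11 onion, 1 plain, 9 barbecue, 1 jalapeño — 4 + 11 + 1 + 9 + 1 = 26 bags of chips.
One more bag of chips must push some flavor to its target, so 26 + 1 = 27.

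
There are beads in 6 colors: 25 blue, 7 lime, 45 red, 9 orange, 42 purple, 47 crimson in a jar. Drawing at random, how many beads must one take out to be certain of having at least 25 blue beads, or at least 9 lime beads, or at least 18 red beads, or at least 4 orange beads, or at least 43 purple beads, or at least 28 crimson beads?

121

Each of the 6 colors has its own threshold; avoid all of them simultaneously.
The worst case stops just short of every target: 24 blue, all 7 lime, 17 red, 3 orange, 42 purple, 27 crimson — 24 + 7 + 17 + 3 + 42 + 27 = 120 beads.
One more bead must push some color to its target, so 120 + 1 = 121.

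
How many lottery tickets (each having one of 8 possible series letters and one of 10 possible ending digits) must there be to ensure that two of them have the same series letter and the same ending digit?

81

There are 8 × 10 = 80 (series letter, ending digit) combinations acting as pigeonholes.
With 80 lottery tickets we could place one in each, avoiding any repeat.
One more forces some (series letter, ending digit) pair to hold 2, so 80 + 1 = 81.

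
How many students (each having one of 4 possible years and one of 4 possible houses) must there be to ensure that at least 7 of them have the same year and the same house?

There are 4 × 4 = 16 (year, house) combinations acting as pigeonholes.
With 16 × 6 = 96 students we could place exactly 6 in each, with no (year, house) pair reaching 7.
One more forces some (year, house) pair to hold 7, so 96 + 1 = 97.

97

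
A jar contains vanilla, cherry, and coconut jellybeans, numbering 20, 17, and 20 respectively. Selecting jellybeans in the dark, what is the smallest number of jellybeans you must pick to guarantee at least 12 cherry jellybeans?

52

To avoid cherry jellybeans as long as possible, exhaust the other 2 flavors first.
The worst case draws every non-cherry jellybean first: 20 + 20 = 40.
The next 12 draws are then forced to be cherry, giving 40 + 12 = 52.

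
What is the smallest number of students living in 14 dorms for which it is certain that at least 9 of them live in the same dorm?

113

There are 14 dorms acting as pigeonholes.
With 14 × 8 = 112 students we could place exactly 8 in each, with no class reaching 9.
One more forces some class to hold 9, so 112 + 1 = 113.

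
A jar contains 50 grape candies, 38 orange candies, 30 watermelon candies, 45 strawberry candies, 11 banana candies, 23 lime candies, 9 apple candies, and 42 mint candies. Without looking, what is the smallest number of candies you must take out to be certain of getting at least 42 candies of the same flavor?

235

In the worst case we take at most 41 of each flavor, but all 38 orange, all 30 watermelon, all 11 banana, all 23 lime, and all 9 apple (fewer than 41), giving 41 + 38 + 30 + 41 + 11 + 23 + 9 + 41 = 234.
One more candy then forces some flavor to 42, so 234 + 1 = 235.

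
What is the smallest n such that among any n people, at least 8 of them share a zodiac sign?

85

There are 12 zodiac signs acting as pigeonholes.
With 12 × 7 = 84 people we could place exactly 7 in each, with no class reaching 8.
One more forces some class to hold 8, so 84 + 1 = 85.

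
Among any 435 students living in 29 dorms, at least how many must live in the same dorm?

If each of the 29 dorms held at most 14, the total would be at most 29 × 14 = 406 < 435, a contradiction.
So at least one holds ⌈435/29⌉ = 15.

15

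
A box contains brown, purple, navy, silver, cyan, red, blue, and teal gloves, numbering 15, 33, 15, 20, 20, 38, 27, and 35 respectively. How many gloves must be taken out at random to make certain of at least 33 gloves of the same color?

194

In the worst case we take at most 32 of each color, but all 15 brown, all 15 navy, all 20 silver, all 20 cyan, and all 27 blue (fewer than 32), giving 15 + 32 + 15 + 20 + 20 + 32 + 27 + 32 = 193.
One more glove then forces some color to 33, so 193 + 1 = 194.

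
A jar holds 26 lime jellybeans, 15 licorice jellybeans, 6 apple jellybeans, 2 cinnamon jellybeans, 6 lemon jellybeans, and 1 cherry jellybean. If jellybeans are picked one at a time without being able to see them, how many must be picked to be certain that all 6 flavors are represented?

The hardest flavor to obtain is cherry: we could draw every other jellybean first — 56 − 1 = 55 jellybeans — without a single cherry one.
The next draw must be cherry, so 55 + 1 = 56.

56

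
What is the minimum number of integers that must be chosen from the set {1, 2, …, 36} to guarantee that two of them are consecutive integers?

Partition {1, …, 36} into 18 pairs: {1,2}, {3,4}, …, {35,36}.
Choosing 18 integers — say the 18 even numbers 2, 4, …, 36 — takes one from each pair and avoids the property.
Choosing 19 forces two into the same pair by pigeonhole, and those are consecutive. So 19.

19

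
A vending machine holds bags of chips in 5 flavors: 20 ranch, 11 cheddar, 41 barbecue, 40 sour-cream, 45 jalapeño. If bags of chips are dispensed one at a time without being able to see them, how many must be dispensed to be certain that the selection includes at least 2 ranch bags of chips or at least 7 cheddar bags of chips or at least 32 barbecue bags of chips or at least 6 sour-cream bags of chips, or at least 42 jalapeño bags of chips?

Each of the 5 flavors has its own threshold; avoid all of them simultaneously.
The worst case stops just short of every target: 1 ranch, 6 cheddar, 31 barbecue, 5 sour-cream, 41 jalapeño — 1 + 6 + 31 + 5 + 41 = 84 bags of chips.
One more bag of chips must push some flavor to its target, so 84 + 1 = 85.

85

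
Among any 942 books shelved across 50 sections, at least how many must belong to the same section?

If each of the 50 sections held at most 18, the total would be at most 50 × 18 = 900 < 942, a contradiction.
So at least one holds ⌈942/50⌉ = 19.

19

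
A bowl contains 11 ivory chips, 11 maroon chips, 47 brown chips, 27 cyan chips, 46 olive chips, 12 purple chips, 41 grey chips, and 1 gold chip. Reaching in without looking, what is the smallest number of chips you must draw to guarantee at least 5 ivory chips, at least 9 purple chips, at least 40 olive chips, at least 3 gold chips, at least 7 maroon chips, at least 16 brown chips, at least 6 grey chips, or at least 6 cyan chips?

The worst case stops just short of every target: 4 ivory, 6 maroon, 15 brown, 5 cyan, 39 olive, 8 purple, 5 grey, all 1 gold — 4 + 6 + 15 + 5 + 39 + 8 + 5 + 1 = 83 chips.
One more chip must push some color to its target, so 83 + 1 = 84.

84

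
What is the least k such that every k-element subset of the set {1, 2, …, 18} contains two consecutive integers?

10

Partition {1, …, 18} into 9 pairs: {1,2}, {3,4}, …, {17,18}.
Choosing 9 integers — say the 9 even numbers 2, 4, …, 18 — takes one from each pair and avoids the property.
Choosing 10 forces two into the same pair by pigeonhole, and those are consecutive. So 10.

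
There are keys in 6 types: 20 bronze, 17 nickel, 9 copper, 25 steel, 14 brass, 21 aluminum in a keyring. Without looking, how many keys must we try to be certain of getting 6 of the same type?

Treat the 6 types as pigeonholes.
The worst case takes 5 keys of each type without reaching 6 of any: 6 × 5 = 30.
The next key must bring some type to 6, so 30 + 1 = 31.

31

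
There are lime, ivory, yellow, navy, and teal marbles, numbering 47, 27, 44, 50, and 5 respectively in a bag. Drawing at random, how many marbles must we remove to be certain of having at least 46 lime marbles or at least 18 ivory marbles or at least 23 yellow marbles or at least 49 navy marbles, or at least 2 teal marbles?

134

The worst case stops just short of every target: 45 lime, 17 ivory, 22 yellow, 48 navy, 1 teal — 45 + 17 + 22 + 48 + 1 = 133 marbles.
One more marble must push some color to its target, so 133 + 1 = 134.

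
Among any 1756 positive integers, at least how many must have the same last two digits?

There are 100 possible two-digit endings, which serve as the pigeonholes.
If each of the 100 possible two-digit endings held at most 17, the total would be at most 100 × 17 = 1700 < 1756, a contradiction.
So at least one holds ⌈1756/100⌉ = 18.

18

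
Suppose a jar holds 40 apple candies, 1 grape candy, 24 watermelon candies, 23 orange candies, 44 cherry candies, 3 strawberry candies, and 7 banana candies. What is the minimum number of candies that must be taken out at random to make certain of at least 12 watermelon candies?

The worst case draws every non-watermelon candy first: 40 + 1 + 23 + 44 + 3 + 7 = 118.
The next 12 draws are then forced to be watermelon, giving 118 + 12 = 130.

130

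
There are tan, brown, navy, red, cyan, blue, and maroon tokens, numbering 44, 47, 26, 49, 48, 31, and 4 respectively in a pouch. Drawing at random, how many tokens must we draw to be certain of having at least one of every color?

246

The hardest color to obtain is maroon: we could draw every other token first — 249 − 4 = 245 tokens — without a single maroon one.
The next draw must be maroon, so 245 + 1 = 246.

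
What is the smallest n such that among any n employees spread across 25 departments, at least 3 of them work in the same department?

51

There are 25 departments acting as pigeonholes.
With 25 × 2 = 50 employees we could place exactly 2 in each, with no class reaching 3.
One more forces some class to hold 3, so 50 + 1 = 51.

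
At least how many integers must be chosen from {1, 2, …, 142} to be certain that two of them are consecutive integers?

Partition {1, …, 142} into 71 pairs: {1,2}, {3,4}, …, {141,142}.
Choosing 71 integers — say the 71 even numbers 2, 4, …, 142 — takes one from each pair and avoids the property.
Choosing 72 forces two into the same pair by pigeonhole, and those are consecutive. So 72.

72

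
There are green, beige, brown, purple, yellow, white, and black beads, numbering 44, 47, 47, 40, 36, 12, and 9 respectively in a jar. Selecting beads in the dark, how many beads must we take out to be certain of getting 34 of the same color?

187

In the worst case we take at most 33 of each color, but all 12 white and all 9 black (fewer than 33), giving 33 + 33 + 33 + 33 + 33 + 12 + 9 = 186.
One more bead then forces some color to 34, so 186 + 1 = 187.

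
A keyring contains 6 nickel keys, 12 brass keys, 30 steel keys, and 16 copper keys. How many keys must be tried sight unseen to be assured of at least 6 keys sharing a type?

Treat the 4 types as pigeonholes.
The worst case takes 5 keys of each type without reaching 6 of any: 4 × 5 = 20.
The next key must bring some type to 6, so 20 + 1 = 21.

21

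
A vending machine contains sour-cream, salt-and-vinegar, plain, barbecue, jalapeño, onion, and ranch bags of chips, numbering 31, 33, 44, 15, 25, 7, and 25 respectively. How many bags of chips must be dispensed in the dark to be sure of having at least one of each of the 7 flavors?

The hardest flavor to obtain is onion: we could draw every other bag of chips first — 180 − 7 = 173 bags of chips — without a single onion one.
The next draw must be onion, so 173 + 1 = 174.

174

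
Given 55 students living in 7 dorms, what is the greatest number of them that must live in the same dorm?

8

If each of the 7 dorms held at most 7, the total would be at most 7 × 7 = 49 < 55, a contradiction.
So at least one holds ⌈55/7⌉ = 8.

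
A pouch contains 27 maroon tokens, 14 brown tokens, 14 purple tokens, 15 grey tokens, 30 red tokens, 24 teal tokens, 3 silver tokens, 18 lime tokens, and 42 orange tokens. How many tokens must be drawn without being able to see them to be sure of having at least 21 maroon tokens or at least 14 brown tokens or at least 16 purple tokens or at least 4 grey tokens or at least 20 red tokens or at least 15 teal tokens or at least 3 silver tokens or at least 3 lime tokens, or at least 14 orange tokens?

101

The worst case stops just short of every target: 20 maroon, 13 brown, all 14 purple, 3 grey, 19 red, 14 teal, 2 silver, 2 lime, 13 orange — 20 + 13 + 14 + 3 + 19 + 14 + 2 + 2 + 13 = 100 tokens.
One more token must push some color to its target, so 100 + 1 = 101.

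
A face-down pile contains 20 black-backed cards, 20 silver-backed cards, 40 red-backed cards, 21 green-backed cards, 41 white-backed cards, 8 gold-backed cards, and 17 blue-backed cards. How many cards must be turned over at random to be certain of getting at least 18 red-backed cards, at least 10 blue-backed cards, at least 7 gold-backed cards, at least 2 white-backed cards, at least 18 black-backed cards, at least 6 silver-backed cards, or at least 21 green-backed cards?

76

The worst case stops just short of every target: 17 black-backed, 5 silver-backed, 17 red-backed, 20 green-backed, 1 white-backed, 6 gold-backed, 9 blue-backed — 17 + 5 + 17 + 20 + 1 + 6 + 9 = 75 cards.
One more card must push some back color to its target, so 75 + 1 = 76.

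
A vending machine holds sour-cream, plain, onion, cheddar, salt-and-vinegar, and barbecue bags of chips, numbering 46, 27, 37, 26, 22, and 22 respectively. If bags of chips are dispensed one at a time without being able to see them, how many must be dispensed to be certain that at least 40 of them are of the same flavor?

174

In the worst case we take at most 39 of each flavor, but all 27 plain, all 37 onion, all 26 cheddar, all 22 salt-and-vinegar, and all 22 barbecue (fewer than 39), giving 39 + 27 + 37 + 26 + 22 + 22 = 173.
One more bag of chips then forces some flavor to 40, so 173 + 1 = 174.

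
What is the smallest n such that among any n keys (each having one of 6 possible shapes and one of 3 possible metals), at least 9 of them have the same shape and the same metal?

145

There are 6 × 3 = 18 (shape, metal) combinations acting as pigeonholes.
With 18 × 8 = 144 keys we could place exactly 8 in each, with no (shape, metal) pair reaching 9.
One more forces some (shape, metal) pair to hold 9, so 144 + 1 = 145.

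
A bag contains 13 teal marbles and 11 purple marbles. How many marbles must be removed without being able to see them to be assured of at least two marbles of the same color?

3

The worst case takes 1 marble of each color without reaching 2 of any: 2 × 1 = 2.
The next marble must bring some color to 2, so 2 + 1 = 3.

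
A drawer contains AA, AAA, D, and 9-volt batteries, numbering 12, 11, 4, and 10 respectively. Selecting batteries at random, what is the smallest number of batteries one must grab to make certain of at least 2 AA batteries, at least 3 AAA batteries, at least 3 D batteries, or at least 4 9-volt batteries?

9

The worst case stops just short of every target: 1 AA, 2 AAA, 2 D, 3 9-volt — 1 + 2 + 2 + 3 = 8 batteries.
One more battery must push some type to its target, so 8 + 1 = 9.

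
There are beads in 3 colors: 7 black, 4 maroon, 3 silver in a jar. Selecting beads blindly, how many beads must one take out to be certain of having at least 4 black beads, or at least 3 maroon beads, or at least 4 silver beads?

9

The worst case stops just short of every target: 3 black, 2 maroon, 3 silver — 3 + 2 + 3 = 8 beads.
One more bead must push some color to its target, so 8 + 1 = 9.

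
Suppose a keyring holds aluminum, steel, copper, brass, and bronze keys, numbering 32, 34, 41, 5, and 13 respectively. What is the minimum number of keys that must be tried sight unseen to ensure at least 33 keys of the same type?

In the worst case we take at most 32 of each type, but all 5 brass and all 13 bronze (fewer than 32), giving 32 + 32 + 32 + 5 + 13 = 114.
One more key then forces some type to 33, so 114 + 1 = 115.

115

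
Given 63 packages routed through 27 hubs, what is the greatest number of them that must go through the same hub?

The 63 packages fall into 27 hubs.
If each of the 27 hubs held at most 2, the total would be at most 27 × 2 = 54 < 63, a contradiction.
So at least one holds ⌈63/27⌉ = 3.

3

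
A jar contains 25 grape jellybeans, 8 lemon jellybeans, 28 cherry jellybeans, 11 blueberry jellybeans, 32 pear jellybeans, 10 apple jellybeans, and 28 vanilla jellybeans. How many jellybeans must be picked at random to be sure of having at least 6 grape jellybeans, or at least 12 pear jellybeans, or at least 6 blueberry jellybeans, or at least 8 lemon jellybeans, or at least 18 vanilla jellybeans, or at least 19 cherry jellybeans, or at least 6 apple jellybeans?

Each of the 7 flavors has its own threshold; avoid all of them simultaneously.
The worst case stops just short of every target: 5 grape, 7 lemon, 18 cherry, 5 blueberry, 11 pear, 5 apple, 17 vanilla — 5 + 7 + 18 + 5 + 11 + 5 + 17 = 68 jellybeans.
One more jellybean must push some flavor to its target, so 68 + 1 = 69.

69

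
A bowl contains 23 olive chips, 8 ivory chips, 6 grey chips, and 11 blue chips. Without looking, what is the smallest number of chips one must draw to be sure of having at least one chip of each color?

The hardest color to obtain is grey: we could draw every other chip first — 48 − 6 = 42 chips — without a single grey one.
The next draw must be grey, so 42 + 1 = 43.

43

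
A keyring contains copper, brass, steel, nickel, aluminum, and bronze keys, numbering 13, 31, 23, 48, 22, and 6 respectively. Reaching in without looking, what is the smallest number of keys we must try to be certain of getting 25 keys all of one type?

113

Treat the 6 types as pigeonholes.
In the worst case we take at most 24 of each type, but all 13 copper, all 23 steel, all 22 aluminum, and all 6 bronze (fewer than 24), giving 13 + 24 + 23 + 24 + 22 + 6 = 112.
One more key then forces some type to 25, so 112 + 1 = 113.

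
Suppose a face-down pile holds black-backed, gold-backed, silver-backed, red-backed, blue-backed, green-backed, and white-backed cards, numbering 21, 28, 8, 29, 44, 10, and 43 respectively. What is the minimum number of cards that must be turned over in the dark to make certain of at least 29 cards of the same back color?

Treat the 7 back colors as pigeonholes.
In the worst case we take at most 28 of each back color, but all 21 black-backed, all 8 silver-backed, and all 10 green-backed (fewer than 28), giving 21 + 28 + 8 + 28 + 28 + 10 + 28 = 151.
One more card then forces some back color to 29, so 151 + 1 = 152.

152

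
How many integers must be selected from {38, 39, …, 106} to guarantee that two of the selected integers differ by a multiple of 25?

Group the integers by remainder mod 25; there are 25 residue classes, each nonempty in this range.
Choosing one from each class (25 integers) avoids any shared remainder.
One more choice must repeat a class, so two differ by a multiple of 25. Hence 25 + 1 = 26.

26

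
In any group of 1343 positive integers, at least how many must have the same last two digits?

14

If each of the 100 possible two-digit endings held at most 13, the total would be at most 100 × 13 = 1300 < 1343, a contradiction.
So at least one holds ⌈1343/100⌉ = 14.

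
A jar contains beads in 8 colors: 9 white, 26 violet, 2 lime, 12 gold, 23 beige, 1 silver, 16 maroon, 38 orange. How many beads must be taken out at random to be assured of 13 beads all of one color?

Treat the 8 colors as pigeonholes.
In the worst case we take at most 12 of each color, but all 9 white, all 2 lime, and all 1 silver (fewer than 12), giving 9 + 12 + 2 + 12 + 12 + 1 + 12 + 12 = 72.
One more bead then forces some color to 13, so 72 + 1 = 73.

73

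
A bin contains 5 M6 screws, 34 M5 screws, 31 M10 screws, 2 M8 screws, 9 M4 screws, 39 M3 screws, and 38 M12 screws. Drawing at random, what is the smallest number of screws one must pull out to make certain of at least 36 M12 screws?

The worst case draws every non-M12 screw first: 5 + 34 + 31 + 2 + 9 + 39 = 120.
The next 36 draws are then forced to be M12, giving 120 + 36 = 156.

156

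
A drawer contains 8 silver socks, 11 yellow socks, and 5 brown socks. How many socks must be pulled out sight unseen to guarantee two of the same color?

4

The worst case takes 1 sock of each color without reaching 2 of any: 3 × 1 = 3.
The next sock must bring some color to 2, so 3 + 1 = 4.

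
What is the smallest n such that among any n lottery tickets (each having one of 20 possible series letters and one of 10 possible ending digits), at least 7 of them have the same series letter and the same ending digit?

There are 20 × 10 = 200 (series letter, ending digit) combinations acting as pigeonholes.
With 200 × 6 = 1200 lottery tickets we could place exactly 6 in each, with no (series letter, ending digit) pair reaching 7.
One more forces some (series letter, ending digit) pair to hold 7, so 1200 + 1 = 1201.

1201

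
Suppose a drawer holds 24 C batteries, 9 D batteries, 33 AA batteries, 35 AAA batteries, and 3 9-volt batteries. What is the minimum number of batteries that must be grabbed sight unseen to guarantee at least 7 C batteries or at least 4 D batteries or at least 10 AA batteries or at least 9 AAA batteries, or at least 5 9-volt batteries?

Each of the 5 types has its own threshold; avoid all of them simultaneously.
The worst case stops just short of every target: 6 C, 3 D, 9 AA, 8 AAA, all 3 9-volt — 6 + 3 + 9 + 8 + 3 = 29 batteries.
One more battery must push some type to its target, so 29 + 1 = 30.

30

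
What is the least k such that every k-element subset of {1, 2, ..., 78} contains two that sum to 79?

Partition {1, …, 78} into 39 pairs: {1,78}, {2,77}, …, {39,40}.
Choosing 39 integers — say the integers 1 through 39 — takes one from each pair and avoids the property.
Choosing 40 forces two into the same pair by pigeonhole, and those sum to 79. So 40.

40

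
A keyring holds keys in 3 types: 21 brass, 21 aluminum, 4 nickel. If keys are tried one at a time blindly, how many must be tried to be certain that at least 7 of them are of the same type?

Treat the 3 types as pigeonholes.
In the worst case we take at most 6 of each type, but all 4 nickel (fewer than 6), giving 6 + 6 + 4 = 16.
One more key then forces some type to 7, so 16 + 1 = 17.

17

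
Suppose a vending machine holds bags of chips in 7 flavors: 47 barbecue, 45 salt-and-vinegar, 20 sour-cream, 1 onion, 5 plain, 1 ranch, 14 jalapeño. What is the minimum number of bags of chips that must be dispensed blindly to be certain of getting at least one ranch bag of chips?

The worst case draws every non-ranch bag of chips first: 47 + 45 + 20 + 1 + 5 + 14 = 132.
The next draw is then forced to be ranch, giving 132 + 1 = 133.

133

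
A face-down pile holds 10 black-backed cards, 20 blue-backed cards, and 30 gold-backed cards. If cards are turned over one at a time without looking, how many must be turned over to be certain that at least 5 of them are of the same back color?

The worst case takes 4 cards of each back color without reaching 5 of any: 3 × 4 = 12.
The next card must bring some back color to 5, so 12 + 1 = 13.

13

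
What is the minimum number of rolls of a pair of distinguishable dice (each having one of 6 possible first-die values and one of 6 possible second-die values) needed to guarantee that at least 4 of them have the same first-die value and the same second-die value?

There are 6 × 6 = 36 (first-die value, second-die value) combinations acting as pigeonholes.
With 36 × 3 = 108 rolls of a pair of distinguishable dice we could place exactly 3 in each, with no (first-die value, second-die value) pair reaching 4.
One more forces some (first-die value, second-die value) pair to hold 4, so 108 + 1 = 109.

109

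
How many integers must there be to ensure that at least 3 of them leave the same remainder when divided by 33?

67

There are 33 residue classes modulo 33 acting as pigeonholes.
With 33 × 2 = 66 integers we could place exactly 2 in each, with no class reaching 3.
One more forces some class to hold 3, so 66 + 1 = 67.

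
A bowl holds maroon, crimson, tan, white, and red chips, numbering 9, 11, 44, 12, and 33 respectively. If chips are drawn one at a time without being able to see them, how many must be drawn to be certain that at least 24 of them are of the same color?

79

In the worst case we take at most 23 of each color, but all 9 maroon, all 11 crimson, and all 12 white (fewer than 23), giving 9 + 11 + 23 + 12 + 23 = 78.
One more chip then forces some color to 24, so 78 + 1 = 79.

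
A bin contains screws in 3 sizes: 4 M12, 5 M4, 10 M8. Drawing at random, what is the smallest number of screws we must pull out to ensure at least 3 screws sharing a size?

Treat the 3 sizes as pigeonholes.
The worst case takes 2 screws of each size without reaching 3 of any: 3 × 2 = 6.
The next screw must bring some size to 3, so 6 + 1 = 7.

7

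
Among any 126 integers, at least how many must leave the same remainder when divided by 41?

4

If each of the 41 residue classes modulo 41 held at most 3, the total would be at most 41 × 3 = 123 < 126, a contradiction.
So at least one holds ⌈126/41⌉ = 4.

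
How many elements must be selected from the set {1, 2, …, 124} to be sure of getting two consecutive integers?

Partition {1, …, 124} into 62 pairs: {1,2}, {3,4}, …, {123,124}.
Choosing 62 integers — say the 62 even numbers 2, 4, …, 124 — takes one from each pair and avoids the property.
Choosing 63 forces two into the same pair by pigeonhole, and those are consecutive. So 63.

63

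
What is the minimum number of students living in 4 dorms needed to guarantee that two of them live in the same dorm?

There are 4 dorms acting as pigeonholes.
With 4 students we could place one in each, avoiding any repeat.
One more forces some class to hold 2, so 4 + 1 = 5.

5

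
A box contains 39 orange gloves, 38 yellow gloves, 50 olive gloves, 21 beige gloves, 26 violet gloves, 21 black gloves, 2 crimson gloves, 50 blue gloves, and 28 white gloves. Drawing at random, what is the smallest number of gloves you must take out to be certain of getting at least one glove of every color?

274

The hardest color to obtain is crimson: we could draw every other glove first — 275 − 2 = 273 gloves — without a single crimson one.
The next draw must be crimson, so 273 + 1 = 274.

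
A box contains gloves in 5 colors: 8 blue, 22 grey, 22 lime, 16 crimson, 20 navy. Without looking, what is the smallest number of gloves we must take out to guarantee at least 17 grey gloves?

The worst case draws every non-grey glove first: 8 + 22 + 16 + 20 = 66.
The next 17 draws are then forced to be grey, giving 66 + 17 = 83.

83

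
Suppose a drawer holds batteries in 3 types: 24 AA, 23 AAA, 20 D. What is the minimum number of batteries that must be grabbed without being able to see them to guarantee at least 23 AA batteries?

66

To avoid AA batteries as long as possible, exhaust the other 2 types first.
The worst case draws every non-AA battery first: 23 + 20 = 43.
The next 23 draws are then forced to be AA, giving 43 + 23 = 66.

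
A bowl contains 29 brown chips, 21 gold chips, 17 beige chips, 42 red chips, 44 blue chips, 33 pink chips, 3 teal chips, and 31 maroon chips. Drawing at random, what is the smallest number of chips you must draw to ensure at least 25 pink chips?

To avoid pink chips as long as possible, exhaust the other 7 colors first.
The worst case draws every non-pink chip first: 29 + 21 + 17 + 42 + 44 + 3 + 31 = 187.
The next 25 draws are then forced to be pink, giving 187 + 25 = 212.

212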